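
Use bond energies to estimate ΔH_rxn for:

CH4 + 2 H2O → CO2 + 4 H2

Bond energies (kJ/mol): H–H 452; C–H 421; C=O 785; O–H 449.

ΔH ≈ +102 kJ

Bonds broken (reactants):
  C–H: 4 × 421 = 1684
  O–H: 4 × 449 = 1796
  Σ(broken) = 3480 kJ
Bonds formed (products):
  C=O: 2 × 785 = 1570
  H–H: 4 × 452 = 1808
  Σ(formed) = 3378 kJ
ΔH = Σ(broken) − Σ(formed) = 3480 − 3378 = +102 kJ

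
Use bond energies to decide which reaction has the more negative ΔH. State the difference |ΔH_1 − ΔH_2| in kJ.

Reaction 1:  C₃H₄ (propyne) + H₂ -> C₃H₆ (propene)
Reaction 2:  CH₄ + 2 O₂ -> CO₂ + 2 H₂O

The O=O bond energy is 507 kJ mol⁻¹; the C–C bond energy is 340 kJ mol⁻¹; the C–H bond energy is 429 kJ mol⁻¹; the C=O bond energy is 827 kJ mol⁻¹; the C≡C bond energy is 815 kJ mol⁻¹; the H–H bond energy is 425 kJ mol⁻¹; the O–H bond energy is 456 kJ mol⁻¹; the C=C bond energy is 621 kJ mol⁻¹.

Reaction 1:
  Bonds broken (reactants):
    C≡C: 1 × 815 = 815
    C–C: 1 × 340 = 340
    C–H: 4 × 429 = 1716
    H–H: 1 × 425 = 425
    Σ(broken) = 3296 kJ
  Bonds formed (products):
    C–C: 1 × 340 = 340
    C–H: 6 × 429 = 2574
    C=C: 1 × 621 = 621
    Σ(formed) = 3535 kJ
  ΔH_1 = 3296 − 3535 = −239 kJ
Reaction 2:
  Bonds broken (reactants):
    C–H: 4 × 429 = 1716
    O=O: 2 × 507 = 1014
    Σ(broken) = 2730 kJ
  Bonds formed (products):
    C=O: 2 × 827 = 1654
    O–H: 4 × 456 = 1824
    Σ(formed) = 3478 kJ
  ΔH_2 = 2730 − 3478 = −748 kJ
ΔH_1 − ΔH_2 = +509 kJ, so reaction 2 has the more negative ΔH; |ΔH_1 − ΔH_2| = 509 kJ.

Reaction 2, by 509 kJ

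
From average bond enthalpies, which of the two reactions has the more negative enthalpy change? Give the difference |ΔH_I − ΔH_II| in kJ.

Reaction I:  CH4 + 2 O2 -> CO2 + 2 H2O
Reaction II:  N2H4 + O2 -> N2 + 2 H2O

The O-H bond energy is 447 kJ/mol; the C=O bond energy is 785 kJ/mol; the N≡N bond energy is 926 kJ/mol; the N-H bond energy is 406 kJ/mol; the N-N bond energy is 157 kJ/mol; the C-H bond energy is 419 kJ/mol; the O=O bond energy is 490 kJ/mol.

Reaction I, by 259 kJ

Reaction I:
  Bonds broken (reactants):
    C-H: 4 × 419 = 1676
    O=O: 2 × 490 = 980
    Σ(broken) = 2656 kJ
  Bonds formed (products):
    C=O: 2 × 785 = 1570
    O-H: 4 × 447 = 1788
    Σ(formed) = 3358 kJ
  ΔH_I = 2656 − 3358 = −702 kJ
Reaction II:
  Bonds broken (reactants):
    N-H: 4 × 406 = 1624
    N-N: 1 × 157 = 157
    O=O: 1 × 490 = 490
    Σ(broken) = 2271 kJ
  Bonds formed (products):
    N≡N: 1 × 926 = 926
    O-H: 4 × 447 = 1788
    Σ(formed) = 2714 kJ
  ΔH_II = 2271 − 2714 = −443 kJ
ΔH_I − ΔH_II = −259 kJ, so reaction I has the more negative ΔH; |ΔH_I − ΔH_II| = 259 kJ.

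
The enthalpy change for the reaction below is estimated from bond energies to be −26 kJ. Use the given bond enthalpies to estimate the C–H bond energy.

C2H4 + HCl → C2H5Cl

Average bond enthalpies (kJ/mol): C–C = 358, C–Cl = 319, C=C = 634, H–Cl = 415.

Let D be the C–H bond energy.
Σ(broken) = 4×D + 1×634 + 1×415 = 1049 + 4D
Σ(formed) = 1×358 + 1×319 + 5×D = 677 + 5D
ΔH = Σ(broken) − Σ(formed) = (1049 + 4D) − (677 + 5D) = +372 − D
Setting this equal to −26 kJ gives D = 398 kJ/mol.

D(C–H) ≈ 398 kJ/mol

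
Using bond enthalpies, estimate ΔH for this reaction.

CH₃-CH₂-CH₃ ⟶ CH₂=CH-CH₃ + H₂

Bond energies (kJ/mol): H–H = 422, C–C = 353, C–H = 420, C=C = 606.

Bonds broken (reactants):
  C–C: 2 × 353 = 706
  C–H: 8 × 420 = 3360
  Σ(broken) = 4066 kJ
Bonds formed (products):
  C–C: 1 × 353 = 353
  C–H: 6 × 420 = 2520
  C=C: 1 × 606 = 606
  H–H: 1 × 422 = 422
  Σ(formed) = 3901 kJ
ΔH = Σ(broken) − Σ(formed) = 4066 − 3901 = +165 kJ

ΔH ≈ +165 kJ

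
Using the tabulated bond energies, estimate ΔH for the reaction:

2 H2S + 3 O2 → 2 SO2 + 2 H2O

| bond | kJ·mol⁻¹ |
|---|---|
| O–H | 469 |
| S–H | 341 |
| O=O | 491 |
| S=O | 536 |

ΔH ≈ −1183 kJ

Bonds broken (reactants):
  O=O: 3 × 491 = 1473
  S–H: 4 × 341 = 1364
  Σ(broken) = 2837 kJ
Bonds formed (products):
  O–H: 4 × 469 = 1876
  S=O: 4 × 536 = 2144
  Σ(formed) = 4020 kJ
ΔH = Σ(broken) − Σ(formed) = 2837 − 4020 = −1183 kJ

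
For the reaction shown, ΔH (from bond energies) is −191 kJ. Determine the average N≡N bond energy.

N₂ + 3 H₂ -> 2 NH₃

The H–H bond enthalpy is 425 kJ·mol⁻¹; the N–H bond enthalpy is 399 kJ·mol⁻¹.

D(N≡N) ≈ 928 kJ/mol

Let D be the N≡N bond energy.
Σ(broken) = 3×425 + 1×D = 1275 + D
Σ(formed) = 6×399 = 2394
ΔH = Σ(broken) − Σ(formed) = (1275 + D) − (2394) = −1119 + D
Setting this equal to −191 kJ gives D = 928 kJ/mol.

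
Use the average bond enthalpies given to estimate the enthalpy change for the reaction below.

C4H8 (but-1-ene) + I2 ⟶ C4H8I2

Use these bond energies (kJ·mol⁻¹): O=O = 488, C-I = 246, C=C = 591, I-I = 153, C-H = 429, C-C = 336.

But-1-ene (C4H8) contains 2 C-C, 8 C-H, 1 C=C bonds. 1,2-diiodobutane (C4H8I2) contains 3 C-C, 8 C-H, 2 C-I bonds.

ΔH ≈ −84 kJ

Bonds broken (reactants):
  C-C: 2 × 336 = 672
  C-H: 8 × 429 = 3432
  C=C: 1 × 591 = 591
  I-I: 1 × 153 = 153
  Σ(broken) = 4848 kJ
Bonds formed (products):
  C-C: 3 × 336 = 1008
  C-H: 8 × 429 = 3432
  C-I: 2 × 246 = 492
  Σ(formed) = 4932 kJ
ΔH = Σ(broken) − Σ(formed) = 4848 − 4932 = −84 kJ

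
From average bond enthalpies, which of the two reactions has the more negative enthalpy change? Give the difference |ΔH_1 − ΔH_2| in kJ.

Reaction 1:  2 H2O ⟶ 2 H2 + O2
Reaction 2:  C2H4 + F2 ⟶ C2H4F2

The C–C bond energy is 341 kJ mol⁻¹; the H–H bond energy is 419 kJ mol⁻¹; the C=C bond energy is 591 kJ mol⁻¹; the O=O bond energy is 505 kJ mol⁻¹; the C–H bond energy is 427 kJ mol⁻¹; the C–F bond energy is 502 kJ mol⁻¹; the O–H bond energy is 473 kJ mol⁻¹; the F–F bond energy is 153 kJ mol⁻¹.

Reaction 1:
  Bonds broken (reactants):
    O–H: 4 × 473 = 1892
    Σ(broken) = 1892 kJ
  Bonds formed (products):
    H–H: 2 × 419 = 838
    O=O: 1 × 505 = 505
    Σ(formed) = 1343 kJ
  ΔH_1 = 1892 − 1343 = +549 kJ
Reaction 2:
  Bonds broken (reactants):
    C–H: 4 × 427 = 1708
    C=C: 1 × 591 = 591
    F–F: 1 × 153 = 153
    Σ(broken) = 2452 kJ
  Bonds formed (products):
    C–C: 1 × 341 = 341
    C–F: 2 × 502 = 1004
    C–H: 4 × 427 = 1708
    Σ(formed) = 3053 kJ
  ΔH_2 = 2452 − 3053 = −601 kJ
ΔH_1 − ΔH_2 = +1150 kJ, so reaction 2 has the more negative ΔH; |ΔH_1 − ΔH_2| = 1150 kJ.

Reaction 2, by 1150 kJ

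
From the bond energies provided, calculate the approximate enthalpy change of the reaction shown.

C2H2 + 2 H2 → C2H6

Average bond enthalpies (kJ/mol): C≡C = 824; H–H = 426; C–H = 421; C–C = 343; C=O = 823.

Bonds broken (reactants):
  C≡C: 1 × 824 = 824
  C–H: 2 × 421 = 842
  H–H: 2 × 426 = 852
  Σ(broken) = 2518 kJ
Bonds formed (products):
  C–C: 1 × 343 = 343
  C–H: 6 × 421 = 2526
  Σ(formed) = 2869 kJ
ΔH = Σ(broken) − Σ(formed) = 2518 − 2869 = −351 kJ

ΔH ≈ −351 kJ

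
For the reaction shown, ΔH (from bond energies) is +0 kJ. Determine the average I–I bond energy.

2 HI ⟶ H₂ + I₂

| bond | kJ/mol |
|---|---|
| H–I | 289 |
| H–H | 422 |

D(I–I) ≈ 156 kJ/mol

Let D be the I–I bond energy.
Σ(broken) = 2×289 = 578
Σ(formed) = 1×422 + 1×D = 422 + D
ΔH = Σ(broken) − Σ(formed) = (578) − (422 + D) = +156 − D
Setting this equal to +0 kJ gives D = 156 kJ/mol.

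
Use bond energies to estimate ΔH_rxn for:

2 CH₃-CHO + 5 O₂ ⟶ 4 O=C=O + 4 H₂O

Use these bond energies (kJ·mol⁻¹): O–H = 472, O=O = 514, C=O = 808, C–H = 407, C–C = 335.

Bonds broken (reactants):
  C–C: 2 × 335 = 670
  C–H: 8 × 407 = 3256
  C=O: 2 × 808 = 1616
  O=O: 5 × 514 = 2570
  Σ(broken) = 8112 kJ
Bonds formed (products):
  C=O: 8 × 808 = 6464
  O–H: 8 × 472 = 3776
  Σ(formed) = 10240 kJ
ΔH = Σ(broken) − Σ(formed) = 8112 − 10240 = −2128 kJ

ΔH ≈ −2128 kJ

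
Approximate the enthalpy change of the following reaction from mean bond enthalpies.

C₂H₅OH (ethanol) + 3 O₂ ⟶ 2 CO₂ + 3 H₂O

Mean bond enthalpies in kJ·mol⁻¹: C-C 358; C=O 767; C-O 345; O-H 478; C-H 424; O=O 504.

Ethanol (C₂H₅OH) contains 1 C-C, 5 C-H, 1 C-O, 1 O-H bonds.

ΔH ≈ −1123 kJ

Bonds broken (reactants):
  C-C: 1 × 358 = 358
  C-H: 5 × 424 = 2120
  C-O: 1 × 345 = 345
  O-H: 1 × 478 = 478
  O=O: 3 × 504 = 1512
  Σ(broken) = 4813 kJ
Bonds formed (products):
  C=O: 4 × 767 = 3068
  O-H: 6 × 478 = 2868
  Σ(formed) = 5936 kJ
ΔH = Σ(broken) − Σ(formed) = 4813 − 5936 = −1123 kJ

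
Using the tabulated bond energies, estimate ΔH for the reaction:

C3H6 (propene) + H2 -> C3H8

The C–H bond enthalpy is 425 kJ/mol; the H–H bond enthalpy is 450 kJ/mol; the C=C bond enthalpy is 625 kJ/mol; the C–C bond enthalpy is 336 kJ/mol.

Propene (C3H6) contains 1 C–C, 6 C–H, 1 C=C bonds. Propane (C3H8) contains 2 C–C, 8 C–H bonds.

ΔH ≈ −111 kJ

Bonds broken (reactants):
  C–C: 1 × 336 = 336
  C–H: 6 × 425 = 2550
  C=C: 1 × 625 = 625
  H–H: 1 × 450 = 450
  Σ(broken) = 3961 kJ
Bonds formed (products):
  C–C: 2 × 336 = 672
  C–H: 8 × 425 = 3400
  Σ(formed) = 4072 kJ
ΔH = Σ(broken) − Σ(formed) = 3961 − 4072 = −111 kJ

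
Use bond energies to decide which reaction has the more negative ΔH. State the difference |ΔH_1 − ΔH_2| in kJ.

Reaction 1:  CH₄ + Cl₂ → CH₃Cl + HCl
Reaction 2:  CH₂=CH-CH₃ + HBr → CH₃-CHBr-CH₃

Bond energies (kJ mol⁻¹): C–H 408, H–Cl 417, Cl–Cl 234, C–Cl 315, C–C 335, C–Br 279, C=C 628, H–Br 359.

Reaction 1:
  Bonds broken (reactants):
    C–H: 4 × 408 = 1632
    Cl–Cl: 1 × 234 = 234
    Σ(broken) = 1866 kJ
  Bonds formed (products):
    C–Cl: 1 × 315 = 315
    C–H: 3 × 408 = 1224
    H–Cl: 1 × 417 = 417
    Σ(formed) = 1956 kJ
  ΔH_1 = 1866 − 1956 = −90 kJ
Reaction 2:
  Bonds broken (reactants):
    C–C: 1 × 335 = 335
    C–H: 6 × 408 = 2448
    C=C: 1 × 628 = 628
    H–Br: 1 × 359 = 359
    Σ(broken) = 3770 kJ
  Bonds formed (products):
    C–Br: 1 × 279 = 279
    C–C: 2 × 335 = 670
    C–H: 7 × 408 = 2856
    Σ(formed) = 3805 kJ
  ΔH_2 = 3770 − 3805 = −35 kJ
ΔH_1 − ΔH_2 = −55 kJ, so reaction 1 has the more negative ΔH; |ΔH_1 − ΔH_2| = 55 kJ.

Reaction 1, by 55 kJ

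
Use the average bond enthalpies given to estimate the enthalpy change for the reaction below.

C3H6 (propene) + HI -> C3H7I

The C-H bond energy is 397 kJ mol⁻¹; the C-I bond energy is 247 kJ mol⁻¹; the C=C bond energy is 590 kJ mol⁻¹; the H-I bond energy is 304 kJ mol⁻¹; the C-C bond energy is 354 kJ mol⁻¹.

ΔH ≈ −104 kJ

Bonds broken (reactants):
  C-C: 1 × 354 = 354
  C-H: 6 × 397 = 2382
  C=C: 1 × 590 = 590
  H-I: 1 × 304 = 304
  Σ(broken) = 3630 kJ
Bonds formed (products):
  C-C: 2 × 354 = 708
  C-H: 7 × 397 = 2779
  C-I: 1 × 247 = 247
  Σ(formed) = 3734 kJ
ΔH = Σ(broken) − Σ(formed) = 3630 − 3734 = −104 kJ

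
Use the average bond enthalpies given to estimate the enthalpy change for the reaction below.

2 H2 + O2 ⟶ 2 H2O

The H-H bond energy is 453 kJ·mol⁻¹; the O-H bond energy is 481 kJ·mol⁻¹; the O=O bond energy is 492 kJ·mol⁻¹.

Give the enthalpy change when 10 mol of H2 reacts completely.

ΔH = −2630 kJ

Bonds broken (reactants):
  H-H: 2 × 453 = 906
  O=O: 1 × 492 = 492
  Σ(broken) = 1398 kJ
Bonds formed (products):
  O-H: 4 × 481 = 1924
  Σ(formed) = 1924 kJ
ΔH = Σ(broken) − Σ(formed) = 1398 − 1924 = −526 kJ
For 5× the reaction as written: 5 × (−526) = −2630 kJ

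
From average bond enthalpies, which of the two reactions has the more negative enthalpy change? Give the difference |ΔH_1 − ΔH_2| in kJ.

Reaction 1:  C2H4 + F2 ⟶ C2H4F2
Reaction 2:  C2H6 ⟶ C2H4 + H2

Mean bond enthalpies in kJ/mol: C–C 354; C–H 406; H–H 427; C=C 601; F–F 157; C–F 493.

Reaction 1:
  Bonds broken (reactants):
    C–H: 4 × 406 = 1624
    C=C: 1 × 601 = 601
    F–F: 1 × 157 = 157
    Σ(broken) = 2382 kJ
  Bonds formed (products):
    C–C: 1 × 354 = 354
    C–F: 2 × 493 = 986
    C–H: 4 × 406 = 1624
    Σ(formed) = 2964 kJ
  ΔH_1 = 2382 − 2964 = −582 kJ
Reaction 2:
  Bonds broken (reactants):
    C–C: 1 × 354 = 354
    C–H: 6 × 406 = 2436
    Σ(broken) = 2790 kJ
  Bonds formed (products):
    C–H: 4 × 406 = 1624
    C=C: 1 × 601 = 601
    H–H: 1 × 427 = 427
    Σ(formed) = 2652 kJ
  ΔH_2 = 2790 − 2652 = +138 kJ
ΔH_1 − ΔH_2 = −720 kJ, so reaction 1 has the more negative ΔH; |ΔH_1 − ΔH_2| = 720 kJ.

Reaction 1, by 720 kJ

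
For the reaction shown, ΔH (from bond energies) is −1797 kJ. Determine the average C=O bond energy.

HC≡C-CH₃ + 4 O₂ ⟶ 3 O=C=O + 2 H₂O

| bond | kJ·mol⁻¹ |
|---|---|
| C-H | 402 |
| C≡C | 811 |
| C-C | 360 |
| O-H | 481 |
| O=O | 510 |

Let D be the C=O bond energy.
Σ(broken) = 1×811 + 1×360 + 4×402 + 4×510 = 4819
Σ(formed) = 6×D + 4×481 = 1924 + 6D
ΔH = Σ(broken) − Σ(formed) = (4819) − (1924 + 6D) = +2895 − 6D
Setting this equal to −1797 kJ gives 6D = 4692, so D = 782 kJ/mol.

D(C=O) ≈ 782 kJ/mol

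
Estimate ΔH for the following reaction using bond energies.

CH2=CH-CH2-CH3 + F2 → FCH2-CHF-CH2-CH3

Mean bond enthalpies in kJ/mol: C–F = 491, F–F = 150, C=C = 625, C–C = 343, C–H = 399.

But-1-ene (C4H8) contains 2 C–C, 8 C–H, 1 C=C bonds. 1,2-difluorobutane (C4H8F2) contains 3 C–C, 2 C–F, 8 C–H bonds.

ΔH ≈ −550 kJ

Bonds broken (reactants):
  C–C: 2 × 343 = 686
  C–H: 8 × 399 = 3192
  C=C: 1 × 625 = 625
  F–F: 1 × 150 = 150
  Σ(broken) = 4653 kJ
Bonds formed (products):
  C–C: 3 × 343 = 1029
  C–F: 2 × 491 = 982
  C–H: 8 × 399 = 3192
  Σ(formed) = 5203 kJ
ΔH = Σ(broken) − Σ(formed) = 4653 − 5203 = −550 kJ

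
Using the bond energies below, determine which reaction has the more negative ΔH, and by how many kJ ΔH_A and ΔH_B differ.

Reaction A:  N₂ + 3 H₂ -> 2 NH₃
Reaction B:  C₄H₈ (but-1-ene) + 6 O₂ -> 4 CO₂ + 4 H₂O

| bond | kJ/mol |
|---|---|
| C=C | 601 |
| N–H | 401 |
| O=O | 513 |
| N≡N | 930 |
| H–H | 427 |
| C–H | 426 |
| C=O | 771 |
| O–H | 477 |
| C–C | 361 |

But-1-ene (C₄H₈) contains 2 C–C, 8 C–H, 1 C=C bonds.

Reaction B, by 1980 kJ

Reaction A:
  Bonds broken (reactants):
    H–H: 3 × 427 = 1281
    N≡N: 1 × 930 = 930
    Σ(broken) = 2211 kJ
  Bonds formed (products):
    N–H: 6 × 401 = 2406
    Σ(formed) = 2406 kJ
  ΔH_A = 2211 − 2406 = −195 kJ
Reaction B:
  Bonds broken (reactants):
    C–C: 2 × 361 = 722
    C–H: 8 × 426 = 3408
    C=C: 1 × 601 = 601
    O=O: 6 × 513 = 3078
    Σ(broken) = 7809 kJ
  Bonds formed (products):
    C=O: 8 × 771 = 6168
    O–H: 8 × 477 = 3816
    Σ(formed) = 9984 kJ
  ΔH_B = 7809 − 9984 = −2175 kJ
ΔH_A − ΔH_B = +1980 kJ, so reaction B has the more negative ΔH; |ΔH_A − ΔH_B| = 1980 kJ.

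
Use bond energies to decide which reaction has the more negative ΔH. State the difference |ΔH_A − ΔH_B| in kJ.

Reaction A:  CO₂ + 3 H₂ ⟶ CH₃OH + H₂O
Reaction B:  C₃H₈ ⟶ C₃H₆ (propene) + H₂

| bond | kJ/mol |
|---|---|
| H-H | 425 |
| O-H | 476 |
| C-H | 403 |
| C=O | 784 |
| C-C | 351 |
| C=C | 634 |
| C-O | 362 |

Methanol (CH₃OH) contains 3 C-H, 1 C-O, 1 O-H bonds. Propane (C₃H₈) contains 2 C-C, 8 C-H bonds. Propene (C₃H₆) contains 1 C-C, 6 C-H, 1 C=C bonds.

Reaction A:
  Bonds broken (reactants):
    C=O: 2 × 784 = 1568
    H-H: 3 × 425 = 1275
    Σ(broken) = 2843 kJ
  Bonds formed (products):
    C-H: 3 × 403 = 1209
    C-O: 1 × 362 = 362
    O-H: 3 × 476 = 1428
    Σ(formed) = 2999 kJ
  ΔH_A = 2843 − 2999 = −156 kJ
Reaction B:
  Bonds broken (reactants):
    C-C: 2 × 351 = 702
    C-H: 8 × 403 = 3224
    Σ(broken) = 3926 kJ
  Bonds formed (products):
    C-C: 1 × 351 = 351
    C-H: 6 × 403 = 2418
    C=C: 1 × 634 = 634
    H-H: 1 × 425 = 425
    Σ(formed) = 3828 kJ
  ΔH_B = 3926 − 3828 = +98 kJ
ΔH_A − ΔH_B = −254 kJ, so reaction A has the more negative ΔH; |ΔH_A − ΔH_B| = 254 kJ.

Reaction A, by 254 kJ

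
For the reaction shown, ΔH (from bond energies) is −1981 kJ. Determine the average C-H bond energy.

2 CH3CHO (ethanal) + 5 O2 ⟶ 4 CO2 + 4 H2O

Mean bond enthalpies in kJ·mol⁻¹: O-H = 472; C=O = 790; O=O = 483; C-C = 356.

Let D be the C-H bond energy.
Σ(broken) = 2×356 + 8×D + 2×790 + 5×483 = 4707 + 8D
Σ(formed) = 8×790 + 8×472 = 10096
ΔH = Σ(broken) − Σ(formed) = (4707 + 8D) − (10096) = −5389 + 8D
Setting this equal to −1981 kJ gives 8D = 3408, so D = 426 kJ/mol.

D(C-H) ≈ 426 kJ/mol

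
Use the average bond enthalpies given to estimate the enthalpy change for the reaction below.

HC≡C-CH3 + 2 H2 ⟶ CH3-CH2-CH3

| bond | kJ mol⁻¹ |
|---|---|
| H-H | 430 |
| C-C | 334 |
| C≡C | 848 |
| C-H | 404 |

ΔH ≈ −242 kJ

Bonds broken (reactants):
  C≡C: 1 × 848 = 848
  C-C: 1 × 334 = 334
  C-H: 4 × 404 = 1616
  H-H: 2 × 430 = 860
  Σ(broken) = 3658 kJ
Bonds formed (products):
  C-C: 2 × 334 = 668
  C-H: 8 × 404 = 3232
  Σ(formed) = 3900 kJ
ΔH = Σ(broken) − Σ(formed) = 3658 − 3900 = −242 kJ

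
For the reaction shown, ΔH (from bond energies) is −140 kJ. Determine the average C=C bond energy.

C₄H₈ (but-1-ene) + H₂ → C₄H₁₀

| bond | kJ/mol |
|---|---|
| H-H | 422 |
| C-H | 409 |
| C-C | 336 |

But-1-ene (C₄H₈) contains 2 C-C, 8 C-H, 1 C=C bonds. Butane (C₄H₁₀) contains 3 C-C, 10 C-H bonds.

D(C=C) ≈ 592 kJ/mol

Let D be the C=C bond energy.
Σ(broken) = 2×336 + 8×409 + 1×D + 1×422 = 4366 + D
Σ(formed) = 3×336 + 10×409 = 5098
ΔH = Σ(broken) − Σ(formed) = (4366 + D) − (5098) = −732 + D
Setting this equal to −140 kJ gives D = 592 kJ/mol.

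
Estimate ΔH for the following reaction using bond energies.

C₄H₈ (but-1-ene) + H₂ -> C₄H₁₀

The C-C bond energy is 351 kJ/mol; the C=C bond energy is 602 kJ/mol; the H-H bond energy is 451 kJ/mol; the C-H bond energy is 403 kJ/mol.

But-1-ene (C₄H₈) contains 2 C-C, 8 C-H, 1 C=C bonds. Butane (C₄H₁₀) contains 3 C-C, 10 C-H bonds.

ΔH ≈ −104 kJ

Bonds broken (reactants):
  C-C: 2 × 351 = 702
  C-H: 8 × 403 = 3224
  C=C: 1 × 602 = 602
  H-H: 1 × 451 = 451
  Σ(broken) = 4979 kJ
Bonds formed (products):
  C-C: 3 × 351 = 1053
  C-H: 10 × 403 = 4030
  Σ(formed) = 5083 kJ
ΔH = Σ(broken) − Σ(formed) = 4979 − 5083 = −104 kJ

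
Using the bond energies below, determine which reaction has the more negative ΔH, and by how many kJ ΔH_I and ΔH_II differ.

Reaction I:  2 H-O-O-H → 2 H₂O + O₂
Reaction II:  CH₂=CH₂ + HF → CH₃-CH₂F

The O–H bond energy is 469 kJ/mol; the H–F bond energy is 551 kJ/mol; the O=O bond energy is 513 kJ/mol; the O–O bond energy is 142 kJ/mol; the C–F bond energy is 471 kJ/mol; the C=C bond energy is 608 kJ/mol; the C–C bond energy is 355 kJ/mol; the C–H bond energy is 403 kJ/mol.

Reaction I, by 159 kJ

Reaction I:
  Bonds broken (reactants):
    O–H: 4 × 469 = 1876
    O–O: 2 × 142 = 284
    Σ(broken) = 2160 kJ
  Bonds formed (products):
    O–H: 4 × 469 = 1876
    O=O: 1 × 513 = 513
    Σ(formed) = 2389 kJ
  ΔH_I = 2160 − 2389 = −229 kJ
Reaction II:
  Bonds broken (reactants):
    C–H: 4 × 403 = 1612
    C=C: 1 × 608 = 608
    H–F: 1 × 551 = 551
    Σ(broken) = 2771 kJ
  Bonds formed (products):
    C–C: 1 × 355 = 355
    C–F: 1 × 471 = 471
    C–H: 5 × 403 = 2015
    Σ(formed) = 2841 kJ
  ΔH_II = 2771 − 2841 = −70 kJ
ΔH_I − ΔH_II = −159 kJ, so reaction I has the more negative ΔH; |ΔH_I − ΔH_II| = 159 kJ.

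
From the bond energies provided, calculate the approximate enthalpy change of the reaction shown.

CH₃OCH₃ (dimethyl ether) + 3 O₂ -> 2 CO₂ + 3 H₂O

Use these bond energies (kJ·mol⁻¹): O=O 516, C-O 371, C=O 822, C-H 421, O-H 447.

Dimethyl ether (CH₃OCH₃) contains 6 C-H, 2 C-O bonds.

ΔH ≈ −1154 kJ

Bonds broken (reactants):
  C-H: 6 × 421 = 2526
  C-O: 2 × 371 = 742
  O=O: 3 × 516 = 1548
  Σ(broken) = 4816 kJ
Bonds formed (products):
  C=O: 4 × 822 = 3288
  O-H: 6 × 447 = 2682
  Σ(formed) = 5970 kJ
ΔH = Σ(broken) − Σ(formed) = 4816 − 5970 = −1154 kJ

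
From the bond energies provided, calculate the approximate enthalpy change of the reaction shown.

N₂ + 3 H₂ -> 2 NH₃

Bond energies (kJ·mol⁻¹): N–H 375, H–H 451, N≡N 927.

Bonds broken (reactants):
  H–H: 3 × 451 = 1353
  N≡N: 1 × 927 = 927
  Σ(broken) = 2280 kJ
Bonds formed (products):
  N–H: 6 × 375 = 2250
  Σ(formed) = 2250 kJ
ΔH = Σ(broken) − Σ(formed) = 2280 − 2250 = +30 kJ

ΔH ≈ +30 kJ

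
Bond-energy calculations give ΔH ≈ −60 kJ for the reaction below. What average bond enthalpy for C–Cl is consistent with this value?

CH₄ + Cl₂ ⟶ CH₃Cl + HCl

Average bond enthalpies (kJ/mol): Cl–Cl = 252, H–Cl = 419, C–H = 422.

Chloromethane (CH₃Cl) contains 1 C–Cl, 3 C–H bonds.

Let D be the C–Cl bond energy.
Σ(broken) = 4×422 + 1×252 = 1940
Σ(formed) = 1×D + 3×422 + 1×419 = 1685 + D
ΔH = Σ(broken) − Σ(formed) = (1940) − (1685 + D) = +255 − D
Setting this equal to −60 kJ gives D = 315 kJ/mol.

D(C–Cl) ≈ 315 kJ/mol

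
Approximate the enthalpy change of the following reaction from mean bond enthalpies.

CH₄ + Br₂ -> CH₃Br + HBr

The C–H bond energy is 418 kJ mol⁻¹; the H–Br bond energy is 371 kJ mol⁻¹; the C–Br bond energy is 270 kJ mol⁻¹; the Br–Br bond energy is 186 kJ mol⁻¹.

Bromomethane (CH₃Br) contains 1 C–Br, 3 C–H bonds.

Bonds broken (reactants):
  Br–Br: 1 × 186 = 186
  C–H: 4 × 418 = 1672
  Σ(broken) = 1858 kJ
Bonds formed (products):
  C–Br: 1 × 270 = 270
  C–H: 3 × 418 = 1254
  H–Br: 1 × 371 = 371
  Σ(formed) = 1895 kJ
ΔH = Σ(broken) − Σ(formed) = 1858 − 1895 = −37 kJ

ΔH ≈ −37 kJ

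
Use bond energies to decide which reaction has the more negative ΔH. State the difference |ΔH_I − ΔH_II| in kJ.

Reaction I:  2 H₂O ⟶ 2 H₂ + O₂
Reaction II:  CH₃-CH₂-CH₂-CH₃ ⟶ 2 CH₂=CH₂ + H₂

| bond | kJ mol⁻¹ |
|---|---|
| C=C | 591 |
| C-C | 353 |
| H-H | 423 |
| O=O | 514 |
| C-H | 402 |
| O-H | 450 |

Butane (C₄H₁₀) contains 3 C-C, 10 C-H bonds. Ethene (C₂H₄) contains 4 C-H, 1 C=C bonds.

Reaction I:
  Bonds broken (reactants):
    O-H: 4 × 450 = 1800
    Σ(broken) = 1800 kJ
  Bonds formed (products):
    H-H: 2 × 423 = 846
    O=O: 1 × 514 = 514
    Σ(formed) = 1360 kJ
  ΔH_I = 1800 − 1360 = +440 kJ
Reaction II:
  Bonds broken (reactants):
    C-C: 3 × 353 = 1059
    C-H: 10 × 402 = 4020
    Σ(broken) = 5079 kJ
  Bonds formed (products):
    C-H: 8 × 402 = 3216
    C=C: 2 × 591 = 1182
    H-H: 1 × 423 = 423
    Σ(formed) = 4821 kJ
  ΔH_II = 5079 − 4821 = +258 kJ
ΔH_I − ΔH_II = +182 kJ, so reaction II has the more negative ΔH; |ΔH_I − ΔH_II| = 182 kJ.

Reaction II, by 182 kJ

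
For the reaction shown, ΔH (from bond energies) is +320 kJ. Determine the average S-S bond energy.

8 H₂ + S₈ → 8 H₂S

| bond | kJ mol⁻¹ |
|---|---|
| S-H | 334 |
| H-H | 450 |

Let D be the S-S bond energy.
Σ(broken) = 8×450 + 8×D = 3600 + 8D
Σ(formed) = 16×334 = 5344
ΔH = Σ(broken) − Σ(formed) = (3600 + 8D) − (5344) = −1744 + 8D
Setting this equal to +320 kJ gives 8D = 2064, so D = 258 kJ/mol.

D(S-S) ≈ 258 kJ/mol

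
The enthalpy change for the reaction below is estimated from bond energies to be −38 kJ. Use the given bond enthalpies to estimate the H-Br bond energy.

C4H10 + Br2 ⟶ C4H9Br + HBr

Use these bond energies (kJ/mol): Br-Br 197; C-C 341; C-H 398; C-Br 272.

D(H-Br) ≈ 361 kJ/mol

Let D be the H-Br bond energy.
Σ(broken) = 1×197 + 3×341 + 10×398 = 5200
Σ(formed) = 1×272 + 3×341 + 9×398 + 1×D = 4877 + D
ΔH = Σ(broken) − Σ(formed) = (5200) − (4877 + D) = +323 − D
Setting this equal to −38 kJ gives D = 361 kJ/mol.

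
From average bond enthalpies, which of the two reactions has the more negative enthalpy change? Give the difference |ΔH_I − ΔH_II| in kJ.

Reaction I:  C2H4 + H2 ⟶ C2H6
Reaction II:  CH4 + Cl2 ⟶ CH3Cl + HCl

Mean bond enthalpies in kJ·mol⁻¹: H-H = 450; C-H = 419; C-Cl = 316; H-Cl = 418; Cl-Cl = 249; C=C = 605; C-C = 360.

Reaction I:
  Bonds broken (reactants):
    C-H: 4 × 419 = 1676
    C=C: 1 × 605 = 605
    H-H: 1 × 450 = 450
    Σ(broken) = 2731 kJ
  Bonds formed (products):
    C-C: 1 × 360 = 360
    C-H: 6 × 419 = 2514
    Σ(formed) = 2874 kJ
  ΔH_I = 2731 − 2874 = −143 kJ
Reaction II:
  Bonds broken (reactants):
    C-H: 4 × 419 = 1676
    Cl-Cl: 1 × 249 = 249
    Σ(broken) = 1925 kJ
  Bonds formed (products):
    C-Cl: 1 × 316 = 316
    C-H: 3 × 419 = 1257
    H-Cl: 1 × 418 = 418
    Σ(formed) = 1991 kJ
  ΔH_II = 1925 − 1991 = −66 kJ
ΔH_I − ΔH_II = −77 kJ, so reaction I has the more negative ΔH; |ΔH_I − ΔH_II| = 77 kJ.

Reaction I, by 77 kJ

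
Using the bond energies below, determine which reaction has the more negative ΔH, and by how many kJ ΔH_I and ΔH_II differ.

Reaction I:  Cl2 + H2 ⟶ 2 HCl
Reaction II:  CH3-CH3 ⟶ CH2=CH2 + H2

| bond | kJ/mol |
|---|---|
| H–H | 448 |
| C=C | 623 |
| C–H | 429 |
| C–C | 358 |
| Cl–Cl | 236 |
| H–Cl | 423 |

Reaction I:
  Bonds broken (reactants):
    Cl–Cl: 1 × 236 = 236
    H–H: 1 × 448 = 448
    Σ(broken) = 684 kJ
  Bonds formed (products):
    H–Cl: 2 × 423 = 846
    Σ(formed) = 846 kJ
  ΔH_I = 684 − 846 = −162 kJ
Reaction II:
  Bonds broken (reactants):
    C–C: 1 × 358 = 358
    C–H: 6 × 429 = 2574
    Σ(broken) = 2932 kJ
  Bonds formed (products):
    C–H: 4 × 429 = 1716
    C=C: 1 × 623 = 623
    H–H: 1 × 448 = 448
    Σ(formed) = 2787 kJ
  ΔH_II = 2932 − 2787 = +145 kJ
ΔH_I − ΔH_II = −307 kJ, so reaction I has the more negative ΔH; |ΔH_I − ΔH_II| = 307 kJ.

Reaction I, by 307 kJ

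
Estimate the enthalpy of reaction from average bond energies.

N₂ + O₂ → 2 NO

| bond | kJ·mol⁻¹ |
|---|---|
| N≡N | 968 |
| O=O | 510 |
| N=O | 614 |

Bonds broken (reactants):
  N≡N: 1 × 968 = 968
  O=O: 1 × 510 = 510
  Σ(broken) = 1478 kJ
Bonds formed (products):
  N=O: 2 × 614 = 1228
  Σ(formed) = 1228 kJ
ΔH = Σ(broken) − Σ(formed) = 1478 − 1228 = +250 kJ

ΔH ≈ +250 kJ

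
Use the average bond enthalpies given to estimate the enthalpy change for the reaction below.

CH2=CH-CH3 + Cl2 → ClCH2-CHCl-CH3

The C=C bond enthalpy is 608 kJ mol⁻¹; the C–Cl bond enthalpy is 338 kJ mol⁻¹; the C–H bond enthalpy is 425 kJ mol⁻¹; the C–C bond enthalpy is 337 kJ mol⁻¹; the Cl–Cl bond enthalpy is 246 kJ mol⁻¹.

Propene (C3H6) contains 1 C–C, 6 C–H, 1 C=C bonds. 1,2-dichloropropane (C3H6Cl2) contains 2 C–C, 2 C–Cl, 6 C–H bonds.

ΔH ≈ −159 kJ

Bonds broken (reactants):
  C–C: 1 × 337 = 337
  C–H: 6 × 425 = 2550
  C=C: 1 × 608 = 608
  Cl–Cl: 1 × 246 = 246
  Σ(broken) = 3741 kJ
Bonds formed (products):
  C–C: 2 × 337 = 674
  C–Cl: 2 × 338 = 676
  C–H: 6 × 425 = 2550
  Σ(formed) = 3900 kJ
ΔH = Σ(broken) − Σ(formed) = 3741 − 3900 = −159 kJ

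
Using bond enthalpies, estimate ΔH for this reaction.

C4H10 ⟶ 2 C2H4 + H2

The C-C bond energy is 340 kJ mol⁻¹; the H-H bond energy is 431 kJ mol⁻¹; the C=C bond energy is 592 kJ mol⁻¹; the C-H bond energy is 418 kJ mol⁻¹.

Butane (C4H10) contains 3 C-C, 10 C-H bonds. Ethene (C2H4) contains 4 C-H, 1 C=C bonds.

Bonds broken (reactants):
  C-C: 3 × 340 = 1020
  C-H: 10 × 418 = 4180
  Σ(broken) = 5200 kJ
Bonds formed (products):
  C-H: 8 × 418 = 3344
  C=C: 2 × 592 = 1184
  H-H: 1 × 431 = 431
  Σ(formed) = 4959 kJ
ΔH = Σ(broken) − Σ(formed) = 5200 − 4959 = +241 kJ

ΔH ≈ +241 kJ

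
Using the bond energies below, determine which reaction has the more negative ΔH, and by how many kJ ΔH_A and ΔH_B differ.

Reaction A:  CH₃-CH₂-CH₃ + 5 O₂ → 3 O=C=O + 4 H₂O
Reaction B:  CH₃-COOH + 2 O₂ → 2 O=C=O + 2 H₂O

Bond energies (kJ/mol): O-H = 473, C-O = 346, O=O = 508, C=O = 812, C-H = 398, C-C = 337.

Reaction A, by 1296 kJ

Reaction A:
  Bonds broken (reactants):
    C-C: 2 × 337 = 674
    C-H: 8 × 398 = 3184
    O=O: 5 × 508 = 2540
    Σ(broken) = 6398 kJ
  Bonds formed (products):
    C=O: 6 × 812 = 4872
    O-H: 8 × 473 = 3784
    Σ(formed) = 8656 kJ
  ΔH_A = 6398 − 8656 = −2258 kJ
Reaction B:
  Bonds broken (reactants):
    C-C: 1 × 337 = 337
    C-H: 3 × 398 = 1194
    C-O: 1 × 346 = 346
    C=O: 1 × 812 = 812
    O-H: 1 × 473 = 473
    O=O: 2 × 508 = 1016
    Σ(broken) = 4178 kJ
  Bonds formed (products):
    C=O: 4 × 812 = 3248
    O-H: 4 × 473 = 1892
    Σ(formed) = 5140 kJ
  ΔH_B = 4178 − 5140 = −962 kJ
ΔH_A − ΔH_B = −1296 kJ, so reaction A has the more negative ΔH; |ΔH_A − ΔH_B| = 1296 kJ.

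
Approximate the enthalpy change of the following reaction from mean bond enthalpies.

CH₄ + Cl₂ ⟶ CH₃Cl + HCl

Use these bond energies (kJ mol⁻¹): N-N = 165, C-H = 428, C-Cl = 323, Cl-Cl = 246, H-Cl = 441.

ΔH ≈ −90 kJ

Bonds broken (reactants):
  C-H: 4 × 428 = 1712
  Cl-Cl: 1 × 246 = 246
  Σ(broken) = 1958 kJ
Bonds formed (products):
  C-Cl: 1 × 323 = 323
  C-H: 3 × 428 = 1284
  H-Cl: 1 × 441 = 441
  Σ(formed) = 2048 kJ
ΔH = Σ(broken) − Σ(formed) = 1958 − 2048 = −90 kJ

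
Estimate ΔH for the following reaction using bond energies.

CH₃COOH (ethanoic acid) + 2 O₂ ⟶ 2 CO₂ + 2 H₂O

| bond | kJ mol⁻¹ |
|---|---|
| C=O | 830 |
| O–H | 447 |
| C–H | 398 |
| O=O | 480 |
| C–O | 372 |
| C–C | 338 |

Bonds broken (reactants):
  C–C: 1 × 338 = 338
  C–H: 3 × 398 = 1194
  C–O: 1 × 372 = 372
  C=O: 1 × 830 = 830
  O–H: 1 × 447 = 447
  O=O: 2 × 480 = 960
  Σ(broken) = 4141 kJ
Bonds formed (products):
  C=O: 4 × 830 = 3320
  O–H: 4 × 447 = 1788
  Σ(formed) = 5108 kJ
ΔH = Σ(broken) − Σ(formed) = 4141 − 5108 = −967 kJ

ΔH ≈ −967 kJ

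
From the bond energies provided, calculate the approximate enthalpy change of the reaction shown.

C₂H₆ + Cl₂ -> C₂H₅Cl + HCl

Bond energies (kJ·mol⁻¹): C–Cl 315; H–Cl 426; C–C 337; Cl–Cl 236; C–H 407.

Bonds broken (reactants):
  C–C: 1 × 337 = 337
  C–H: 6 × 407 = 2442
  Cl–Cl: 1 × 236 = 236
  Σ(broken) = 3015 kJ
Bonds formed (products):
  C–C: 1 × 337 = 337
  C–Cl: 1 × 315 = 315
  C–H: 5 × 407 = 2035
  H–Cl: 1 × 426 = 426
  Σ(formed) = 3113 kJ
ΔH = Σ(broken) − Σ(formed) = 3015 − 3113 = −98 kJ

ΔH ≈ −98 kJ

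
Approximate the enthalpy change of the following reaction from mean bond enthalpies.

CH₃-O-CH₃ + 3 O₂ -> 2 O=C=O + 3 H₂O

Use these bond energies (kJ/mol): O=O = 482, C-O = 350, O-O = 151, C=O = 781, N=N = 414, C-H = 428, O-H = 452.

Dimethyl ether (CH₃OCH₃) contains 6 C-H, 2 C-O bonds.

ΔH ≈ −1122 kJ

Bonds broken (reactants):
  C-H: 6 × 428 = 2568
  C-O: 2 × 350 = 700
  O=O: 3 × 482 = 1446
  Σ(broken) = 4714 kJ
Bonds formed (products):
  C=O: 4 × 781 = 3124
  O-H: 6 × 452 = 2712
  Σ(formed) = 5836 kJ
ΔH = Σ(broken) − Σ(formed) = 4714 − 5836 = −1122 kJ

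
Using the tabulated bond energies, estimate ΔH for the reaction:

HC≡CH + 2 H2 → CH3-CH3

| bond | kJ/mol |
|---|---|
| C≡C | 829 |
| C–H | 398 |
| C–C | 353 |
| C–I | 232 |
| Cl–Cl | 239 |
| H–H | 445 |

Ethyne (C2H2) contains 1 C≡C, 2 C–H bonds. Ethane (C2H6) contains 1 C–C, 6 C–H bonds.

ΔH ≈ −226 kJ

Bonds broken (reactants):
  C≡C: 1 × 829 = 829
  C–H: 2 × 398 = 796
  H–H: 2 × 445 = 890
  Σ(broken) = 2515 kJ
Bonds formed (products):
  C–C: 1 × 353 = 353
  C–H: 6 × 398 = 2388
  Σ(formed) = 2741 kJ
ΔH = Σ(broken) − Σ(formed) = 2515 − 2741 = −226 kJ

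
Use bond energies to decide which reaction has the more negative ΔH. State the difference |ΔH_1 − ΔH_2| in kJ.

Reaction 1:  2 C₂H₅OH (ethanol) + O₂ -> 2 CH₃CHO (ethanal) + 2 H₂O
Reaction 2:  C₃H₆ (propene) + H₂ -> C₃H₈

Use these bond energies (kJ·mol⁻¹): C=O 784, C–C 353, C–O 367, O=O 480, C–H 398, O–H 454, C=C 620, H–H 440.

Reaction 1, by 377 kJ

Reaction 1:
  Bonds broken (reactants):
    C–C: 2 × 353 = 706
    C–H: 10 × 398 = 3980
    C–O: 2 × 367 = 734
    O–H: 2 × 454 = 908
    O=O: 1 × 480 = 480
    Σ(broken) = 6808 kJ
  Bonds formed (products):
    C–C: 2 × 353 = 706
    C–H: 8 × 398 = 3184
    C=O: 2 × 784 = 1568
    O–H: 4 × 454 = 1816
    Σ(formed) = 7274 kJ
  ΔH_1 = 6808 − 7274 = −466 kJ
Reaction 2:
  Bonds broken (reactants):
    C–C: 1 × 353 = 353
    C–H: 6 × 398 = 2388
    C=C: 1 × 620 = 620
    H–H: 1 × 440 = 440
    Σ(broken) = 3801 kJ
  Bonds formed (products):
    C–C: 2 × 353 = 706
    C–H: 8 × 398 = 3184
    Σ(formed) = 3890 kJ
  ΔH_2 = 3801 − 3890 = −89 kJ
ΔH_1 − ΔH_2 = −377 kJ, so reaction 1 has the more negative ΔH; |ΔH_1 − ΔH_2| = 377 kJ.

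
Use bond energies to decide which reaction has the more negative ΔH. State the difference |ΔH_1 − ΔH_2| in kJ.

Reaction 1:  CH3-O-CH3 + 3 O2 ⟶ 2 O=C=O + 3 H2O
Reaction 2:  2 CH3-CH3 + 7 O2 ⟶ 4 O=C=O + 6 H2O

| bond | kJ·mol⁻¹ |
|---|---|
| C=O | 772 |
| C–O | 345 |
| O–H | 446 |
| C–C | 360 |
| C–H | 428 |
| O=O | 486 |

Reaction 1:
  Bonds broken (reactants):
    C–H: 6 × 428 = 2568
    C–O: 2 × 345 = 690
    O=O: 3 × 486 = 1458
    Σ(broken) = 4716 kJ
  Bonds formed (products):
    C=O: 4 × 772 = 3088
    O–H: 6 × 446 = 2676
    Σ(formed) = 5764 kJ
  ΔH_1 = 4716 − 5764 = −1048 kJ
Reaction 2:
  Bonds broken (reactants):
    C–C: 2 × 360 = 720
    C–H: 12 × 428 = 5136
    O=O: 7 × 486 = 3402
    Σ(broken) = 9258 kJ
  Bonds formed (products):
    C=O: 8 × 772 = 6176
    O–H: 12 × 446 = 5352
    Σ(formed) = 11528 kJ
  ΔH_2 = 9258 − 11528 = −2270 kJ
ΔH_1 − ΔH_2 = +1222 kJ, so reaction 2 has the more negative ΔH; |ΔH_1 − ΔH_2| = 1222 kJ.

Reaction 2, by 1222 kJ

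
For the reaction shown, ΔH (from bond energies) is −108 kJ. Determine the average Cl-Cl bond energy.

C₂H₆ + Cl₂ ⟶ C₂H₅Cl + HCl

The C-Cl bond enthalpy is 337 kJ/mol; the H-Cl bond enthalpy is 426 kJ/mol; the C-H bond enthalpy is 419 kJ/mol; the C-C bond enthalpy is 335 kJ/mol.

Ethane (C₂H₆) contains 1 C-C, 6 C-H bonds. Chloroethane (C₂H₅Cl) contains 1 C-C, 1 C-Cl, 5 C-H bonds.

Let D be the Cl-Cl bond energy.
Σ(broken) = 1×335 + 6×419 + 1×D = 2849 + D
Σ(formed) = 1×335 + 1×337 + 5×419 + 1×426 = 3193
ΔH = Σ(broken) − Σ(formed) = (2849 + D) − (3193) = −344 + D
Setting this equal to −108 kJ gives D = 236 kJ/mol.

D(Cl-Cl) ≈ 236 kJ/mol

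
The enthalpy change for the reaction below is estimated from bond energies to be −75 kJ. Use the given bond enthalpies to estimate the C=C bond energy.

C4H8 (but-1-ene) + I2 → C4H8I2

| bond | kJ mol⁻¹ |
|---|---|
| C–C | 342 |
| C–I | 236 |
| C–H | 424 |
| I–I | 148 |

Let D be the C=C bond energy.
Σ(broken) = 2×342 + 8×424 + 1×D + 1×148 = 4224 + D
Σ(formed) = 3×342 + 8×424 + 2×236 = 4890
ΔH = Σ(broken) − Σ(formed) = (4224 + D) − (4890) = −666 + D
Setting this equal to −75 kJ gives D = 591 kJ/mol.

D(C=C) ≈ 591 kJ/mol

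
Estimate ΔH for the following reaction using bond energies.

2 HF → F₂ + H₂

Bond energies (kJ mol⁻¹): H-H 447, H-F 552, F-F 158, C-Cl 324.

Bonds broken (reactants):
  H-F: 2 × 552 = 1104
  Σ(broken) = 1104 kJ
Bonds formed (products):
  F-F: 1 × 158 = 158
  H-H: 1 × 447 = 447
  Σ(formed) = 605 kJ
ΔH = Σ(broken) − Σ(formed) = 1104 − 605 = +499 kJ

ΔH ≈ +499 kJ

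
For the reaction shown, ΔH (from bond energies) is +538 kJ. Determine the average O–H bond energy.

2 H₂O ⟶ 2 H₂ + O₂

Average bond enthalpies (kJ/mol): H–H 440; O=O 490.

D(O–H) ≈ 477 kJ/mol

Let D be the O–H bond energy.
Σ(broken) = 4×D = 4D
Σ(formed) = 2×440 + 1×490 = 1370
ΔH = Σ(broken) − Σ(formed) = (4D) − (1370) = −1370 + 4D
Setting this equal to +538 kJ gives 4D = 1908, so D = 477 kJ/mol.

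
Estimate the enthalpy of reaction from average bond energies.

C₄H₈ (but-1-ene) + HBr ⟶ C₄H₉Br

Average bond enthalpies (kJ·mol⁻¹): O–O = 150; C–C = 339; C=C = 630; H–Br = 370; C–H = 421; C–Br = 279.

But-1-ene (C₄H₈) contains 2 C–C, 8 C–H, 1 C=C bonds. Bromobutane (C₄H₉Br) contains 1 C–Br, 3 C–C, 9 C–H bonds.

Bonds broken (reactants):
  C–C: 2 × 339 = 678
  C–H: 8 × 421 = 3368
  C=C: 1 × 630 = 630
  H–Br: 1 × 370 = 370
  Σ(broken) = 5046 kJ
Bonds formed (products):
  C–Br: 1 × 279 = 279
  C–C: 3 × 339 = 1017
  C–H: 9 × 421 = 3789
  Σ(formed) = 5085 kJ
ΔH = Σ(broken) − Σ(formed) = 5046 − 5085 = −39 kJ

ΔH ≈ −39 kJ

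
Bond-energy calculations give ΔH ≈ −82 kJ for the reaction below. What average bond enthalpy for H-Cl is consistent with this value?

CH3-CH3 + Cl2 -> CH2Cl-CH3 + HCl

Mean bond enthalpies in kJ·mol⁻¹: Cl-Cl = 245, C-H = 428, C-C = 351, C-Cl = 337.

D(H-Cl) ≈ 418 kJ/mol

Let D be the H-Cl bond energy.
Σ(broken) = 1×351 + 6×428 + 1×245 = 3164
Σ(formed) = 1×351 + 1×337 + 5×428 + 1×D = 2828 + D
ΔH = Σ(broken) − Σ(formed) = (3164) − (2828 + D) = +336 − D
Setting this equal to −82 kJ gives D = 418 kJ/mol.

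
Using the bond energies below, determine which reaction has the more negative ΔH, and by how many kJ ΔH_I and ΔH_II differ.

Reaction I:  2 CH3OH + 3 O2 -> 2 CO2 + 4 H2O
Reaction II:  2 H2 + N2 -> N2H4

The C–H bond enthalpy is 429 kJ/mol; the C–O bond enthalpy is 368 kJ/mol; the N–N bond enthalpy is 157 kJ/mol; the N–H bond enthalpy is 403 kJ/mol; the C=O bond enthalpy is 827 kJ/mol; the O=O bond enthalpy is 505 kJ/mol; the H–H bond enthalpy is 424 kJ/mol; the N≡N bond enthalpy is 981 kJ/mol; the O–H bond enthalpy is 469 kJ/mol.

Reaction I:
  Bonds broken (reactants):
    C–H: 6 × 429 = 2574
    C–O: 2 × 368 = 736
    O–H: 2 × 469 = 938
    O=O: 3 × 505 = 1515
    Σ(broken) = 5763 kJ
  Bonds formed (products):
    C=O: 4 × 827 = 3308
    O–H: 8 × 469 = 3752
    Σ(formed) = 7060 kJ
  ΔH_I = 5763 − 7060 = −1297 kJ
Reaction II:
  Bonds broken (reactants):
    H–H: 2 × 424 = 848
    N≡N: 1 × 981 = 981
    Σ(broken) = 1829 kJ
  Bonds formed (products):
    N–H: 4 × 403 = 1612
    N–N: 1 × 157 = 157
    Σ(formed) = 1769 kJ
  ΔH_II = 1829 − 1769 = +60 kJ
ΔH_I − ΔH_II = −1357 kJ, so reaction I has the more negative ΔH; |ΔH_I − ΔH_II| = 1357 kJ.

Reaction I, by 1357 kJ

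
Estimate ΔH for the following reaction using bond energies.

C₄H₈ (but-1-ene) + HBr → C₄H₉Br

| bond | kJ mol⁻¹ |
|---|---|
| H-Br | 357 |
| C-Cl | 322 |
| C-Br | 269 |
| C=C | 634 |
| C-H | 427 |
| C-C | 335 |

ΔH ≈ −40 kJ

Bonds broken (reactants):
  C-C: 2 × 335 = 670
  C-H: 8 × 427 = 3416
  C=C: 1 × 634 = 634
  H-Br: 1 × 357 = 357
  Σ(broken) = 5077 kJ
Bonds formed (products):
  C-Br: 1 × 269 = 269
  C-C: 3 × 335 = 1005
  C-H: 9 × 427 = 3843
  Σ(formed) = 5117 kJ
ΔH = Σ(broken) − Σ(formed) = 5077 − 5117 = −40 kJ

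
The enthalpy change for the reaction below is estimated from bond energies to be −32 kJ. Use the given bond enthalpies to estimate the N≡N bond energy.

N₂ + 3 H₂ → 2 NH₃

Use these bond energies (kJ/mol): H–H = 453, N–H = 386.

Let D be the N≡N bond energy.
Σ(broken) = 3×453 + 1×D = 1359 + D
Σ(formed) = 6×386 = 2316
ΔH = Σ(broken) − Σ(formed) = (1359 + D) − (2316) = −957 + D
Setting this equal to −32 kJ gives D = 925 kJ/mol.

D(N≡N) ≈ 925 kJ/mol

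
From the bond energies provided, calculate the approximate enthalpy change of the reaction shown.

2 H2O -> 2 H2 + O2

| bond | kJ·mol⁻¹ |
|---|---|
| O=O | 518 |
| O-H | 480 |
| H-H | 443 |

ΔH ≈ +516 kJ

Bonds broken (reactants):
  O-H: 4 × 480 = 1920
  Σ(broken) = 1920 kJ
Bonds formed (products):
  H-H: 2 × 443 = 886
  O=O: 1 × 518 = 518
  Σ(formed) = 1404 kJ
ΔH = Σ(broken) − Σ(formed) = 1920 − 1404 = +516 kJ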